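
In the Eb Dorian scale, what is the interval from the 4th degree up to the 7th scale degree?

perfect fourth

Eb dorian: Eb F Gb Ab Bb C Db.
The 4th degree is Ab and the 7th scale degree is Db.
From Ab to Db is 5 semitones, exactly the perfect fourth.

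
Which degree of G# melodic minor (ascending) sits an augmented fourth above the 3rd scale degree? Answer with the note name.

E#

The scale is G# A# B C# D# E# F##.
The 3rd scale degree is B; an augmented fourth above that is E# — scale degree 6.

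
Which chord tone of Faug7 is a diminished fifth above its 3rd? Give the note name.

Eb

Spelling the chord: F, A, C♯, E♭.
The 3rd is A. A diminished fifth above A is E♭.
E♭ is the chord's 7th.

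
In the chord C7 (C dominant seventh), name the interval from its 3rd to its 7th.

diminished 5th

Spelling the chord: C-E-G-Bb.
So we need the interval from E up to Bb.
5 letter names make it a fifth; at 6 semitones (a half step narrower than perfect) the quality is diminished.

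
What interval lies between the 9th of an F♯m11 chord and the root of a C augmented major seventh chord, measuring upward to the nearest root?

F♯m11 has G♯ as its 9th, and C augmented major seventh has C as its root.
G♯ up to C is 4 semitones, a half step narrower than a perfect fourth, so the interval is diminished.

diminished 4th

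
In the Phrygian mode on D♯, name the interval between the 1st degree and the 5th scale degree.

P5

The scale runs D♯ E F♯ G♯ A♯ B C♯.
So we need the interval from D♯ up to A♯.
From D♯ to A♯ is 7 semitones, exactly the perfect fifth.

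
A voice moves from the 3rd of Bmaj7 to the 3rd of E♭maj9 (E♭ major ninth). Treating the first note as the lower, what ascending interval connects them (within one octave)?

diminished 4th

The 3rd of Bmaj7 is D♯; the 3rd of E♭maj9 (E♭ major ninth) is G.
4 letter names make it a fourth; at 4 semitones (a half step narrower than perfect) the quality is diminished.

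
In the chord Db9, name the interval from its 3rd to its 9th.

minor seventh

The chord tones of Db dominant ninth are Db–F–Ab–Cb–Eb.
That puts F below Eb.
From F to Eb: 10 semitones over a seventh = minor.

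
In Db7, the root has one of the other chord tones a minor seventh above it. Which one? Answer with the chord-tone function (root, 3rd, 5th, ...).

7th

Db7: Db F Ab Cb.
The root is Db. A minor seventh above Db is Cb.
Cb is the chord's 7th.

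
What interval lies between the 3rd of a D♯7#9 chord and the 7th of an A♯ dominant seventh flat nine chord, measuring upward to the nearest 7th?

D♯7#9 has F𝄪 as its 3rd, and A♯ dominant seventh flat nine has G♯ as its 7th.
2 letter names make it a second; at 1 semitone (a half step narrower than major) the quality is minor.

m2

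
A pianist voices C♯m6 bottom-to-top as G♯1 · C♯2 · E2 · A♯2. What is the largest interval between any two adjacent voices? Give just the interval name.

Adjacent intervals: G♯1→C♯2 = perfect fourth; C♯2→E2 = minor third; E2→A♯2 = augmented fourth.
The largest is E2 to A♯2, an augmented fourth (6 semitones).

augmented 4th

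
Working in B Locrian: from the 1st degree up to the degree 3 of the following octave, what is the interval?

The scale runs B C D E F G A.
So we need the interval from B up to D.
10 letter names make it a tenth; at 15 semitones (a half step narrower than major) the quality is minor.

m10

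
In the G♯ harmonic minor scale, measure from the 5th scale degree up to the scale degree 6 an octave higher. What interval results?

G♯ harmonic minor: G♯ A♯ B C♯ D♯ E F𝄪.
The 5th scale degree is D♯ and the 6th degree (up an octave) is E.
From D♯ to E: 13 semitones over a ninth = minor.

minor ninth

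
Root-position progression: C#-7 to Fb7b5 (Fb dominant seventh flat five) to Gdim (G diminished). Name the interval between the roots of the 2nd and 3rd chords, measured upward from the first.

augmented second

The roots are Fb and G.
Fb up to G is 3 semitones, a half step wider than a major second, so the interval is augmented.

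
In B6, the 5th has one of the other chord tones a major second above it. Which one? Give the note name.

B major sixth is spelled B–D♯–F♯–G♯.
The 5th is F♯. A major second above F♯ is G♯.
G♯ is the chord's 6th.

G#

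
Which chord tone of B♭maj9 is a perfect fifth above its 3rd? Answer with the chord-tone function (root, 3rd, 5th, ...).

7th

B♭ major ninth: B♭–D–F–A–C.
The 3rd is D. A perfect fifth above D is A.
A is the chord's 7th.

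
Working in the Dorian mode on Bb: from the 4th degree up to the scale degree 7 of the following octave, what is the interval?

Spelling the Dorian mode on Bb: Bb C Db Eb F G Ab.
So we need the interval from Eb up to Ab.
Counting 11 letters and 17 half steps from Eb gives a perfect eleventh.

P11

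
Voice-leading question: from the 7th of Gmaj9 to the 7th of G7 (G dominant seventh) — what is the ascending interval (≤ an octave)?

diminished 8th

Gmaj9 has F# as its 7th, and G7 (G dominant seventh) has F as its 7th.
F# up to F is 11 semitones, a half step narrower than a perfect octave, so the interval is diminished.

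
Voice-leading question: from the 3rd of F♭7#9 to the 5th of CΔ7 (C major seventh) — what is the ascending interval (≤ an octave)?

major 7th

The 3rd of F♭7#9 is A♭; the 5th of CΔ7 (C major seventh) is G.
A♭ up to G spans 7 letter names and 11 semitones — a major seventh.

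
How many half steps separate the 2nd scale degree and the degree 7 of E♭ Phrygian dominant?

9

The scale is E♭ F♭ G A♭ B♭ C♭ D♭.
F♭ up to D♭ is a major sixth — 9 semitones.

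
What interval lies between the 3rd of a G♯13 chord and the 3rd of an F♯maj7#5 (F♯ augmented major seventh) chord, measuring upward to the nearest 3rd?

G♯13 has B♯ as its 3rd, and F♯maj7#5 (F♯ augmented major seventh) has A♯ as its 3rd.
From B♯ to A♯: 10 semitones over a seventh = minor.

minor seventh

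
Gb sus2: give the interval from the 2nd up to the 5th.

perfect fourth

Spelling the chord: Gb-Ab-Db.
That puts Ab below Db.
Ab up to Db spans 4 letter names and 5 semitones — a perfect fourth.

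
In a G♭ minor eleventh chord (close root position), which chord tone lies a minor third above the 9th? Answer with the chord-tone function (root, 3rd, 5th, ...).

11th

Spelling the chord: G♭ B𝄫 D♭ F♭ A♭ C♭.
The 9th is A♭. A minor third above A♭ is C♭.
C♭ is the chord's 11th.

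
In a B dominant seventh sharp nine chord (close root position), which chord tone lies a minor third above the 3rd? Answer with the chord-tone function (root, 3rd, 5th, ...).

5th

Spelling the chord: B-D#-F#-A-C##.
The 3rd is D#. A minor third above D# is F#.
F# is the chord's 5th.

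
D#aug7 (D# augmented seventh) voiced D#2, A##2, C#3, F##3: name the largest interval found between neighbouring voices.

A5

Adjacent intervals: D#2→A##2 = augmented fifth; A##2→C#3 = diminished third; C#3→F##3 = augmented fourth.
The largest is D#2 to A##2, an augmented fifth (8 semitones).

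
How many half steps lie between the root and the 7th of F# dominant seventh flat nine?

10

The chord tones of F#7b9 are F#–A#–C#–E–G.
F# to E is a minor seventh: 10 semitones.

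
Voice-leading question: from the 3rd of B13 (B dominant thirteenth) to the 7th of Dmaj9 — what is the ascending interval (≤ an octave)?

minor seventh

B13 (B dominant thirteenth) has D# as its 3rd, and Dmaj9 has C# as its 7th.
D# up to C# is 10 semitones, a half step narrower than a major seventh, so the interval is minor.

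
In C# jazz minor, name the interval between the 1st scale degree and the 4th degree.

C# melodic minor: C# D# E F# G# A# B#.
1st scale degree = C#; 4th scale degree = F#.
C# up to F# spans 4 letter names and 5 semitones — a perfect fourth.

perfect fourth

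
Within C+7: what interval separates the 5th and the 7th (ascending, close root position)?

diminished third

Caug7 (C augmented seventh): C–E–G#–Bb.
5th = G#; 7th = Bb.
3 letter names make it a third; at 2 semitones (a whole step narrower than major) the quality is diminished.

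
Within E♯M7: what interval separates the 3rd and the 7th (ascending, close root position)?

E♯M7: E♯ G𝄪 B♯ D𝄪.
The 3rd is G𝄪 and the 7th is D𝄪.
From G𝄪 to D𝄪 is 7 semitones, exactly the perfect fifth.

P5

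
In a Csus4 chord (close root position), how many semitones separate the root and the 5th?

7

Csus4 (C sus4): C–F–G.
C to G is a perfect fifth: 7 semitones.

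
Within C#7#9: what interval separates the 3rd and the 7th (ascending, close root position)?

C#7#9 is spelled C#-E#-G#-B-D##.
3rd = E#; 7th = B.
5 letter names make it a fifth; at 6 semitones (a half step narrower than perfect) the quality is diminished.
That tritone between 3rd and 7th is what gives the dominant seventh its pull toward resolution.

diminished fifth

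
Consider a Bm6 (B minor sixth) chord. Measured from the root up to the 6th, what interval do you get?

Spelling the chord: B, D, F♯, G♯.
So we need the interval from B up to G♯.
B up to G♯ spans 6 letter names and 9 semitones — a major sixth.

major sixth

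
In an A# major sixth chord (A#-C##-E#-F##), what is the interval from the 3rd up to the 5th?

minor third

3rd = C##; 5th = E#.
From C## to E#: 3 semitones over a third = minor.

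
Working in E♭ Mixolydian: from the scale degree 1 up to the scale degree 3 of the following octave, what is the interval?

major tenth

E♭ mixolydian: E♭ F G A♭ B♭ C D♭.
The scale degree 1 is E♭ and the 3rd degree (up an octave) is G.
From E♭ to G is 16 semitones, exactly the major tenth.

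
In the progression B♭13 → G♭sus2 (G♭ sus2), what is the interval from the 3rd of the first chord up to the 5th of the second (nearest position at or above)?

The 3rd of B♭13 is D; the 5th of G♭sus2 (G♭ sus2) is D♭.
From D to D♭: 11 semitones over an octave = diminished.

diminished octave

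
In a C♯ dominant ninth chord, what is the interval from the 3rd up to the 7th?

The chord tones of C♯9 are C♯-E♯-G♯-B-D♯.
That puts E♯ below B.
From E♯ to B: 6 semitones over a fifth = diminished.

d5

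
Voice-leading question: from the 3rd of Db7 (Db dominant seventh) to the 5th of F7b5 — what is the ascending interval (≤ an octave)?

The 3rd of Db7 (Db dominant seventh) is F; the 5th of F7b5 is Cb.
F up to Cb is 6 semitones, a half step narrower than a perfect fifth, so the interval is diminished.

diminished fifth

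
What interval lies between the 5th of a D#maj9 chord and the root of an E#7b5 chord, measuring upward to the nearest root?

The 5th of D#maj9 is A#; the root of E#7b5 is E#.
A# up to E# spans 5 letter names and 7 semitones — a perfect fifth.

perfect fifth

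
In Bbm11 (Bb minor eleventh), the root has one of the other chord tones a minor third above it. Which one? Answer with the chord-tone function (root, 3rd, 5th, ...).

Bbm11: Bb-Db-F-Ab-C-Eb.
The root is Bb. A minor third above Bb is Db.
Db is the chord's 3rd.

3rd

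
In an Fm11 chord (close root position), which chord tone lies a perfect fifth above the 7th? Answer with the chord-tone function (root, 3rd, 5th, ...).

11th

The chord tones of Fm11 are F-Ab-C-Eb-G-Bb.
The 7th is Eb. A perfect fifth above Eb is Bb.
Bb is the chord's 11th.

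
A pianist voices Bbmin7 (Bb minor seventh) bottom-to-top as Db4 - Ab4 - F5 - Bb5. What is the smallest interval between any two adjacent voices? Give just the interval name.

P4

Adjacent intervals: Db4→Ab4 = perfect fifth; Ab4→F5 = major sixth; F5→Bb5 = perfect fourth.
The smallest is F5 to Bb5, a perfect fourth (5 semitones).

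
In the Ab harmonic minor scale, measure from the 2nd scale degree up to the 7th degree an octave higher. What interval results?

major thirteenth

The scale runs Ab Bb Cb Db Eb Fb G.
That puts Bb below G.
From Bb to G is 21 semitones, exactly the major thirteenth.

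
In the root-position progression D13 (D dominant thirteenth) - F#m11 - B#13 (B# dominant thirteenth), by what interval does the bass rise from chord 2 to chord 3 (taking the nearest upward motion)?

A4

The roots are F# and B#.
4 letter names make it a fourth; at 6 semitones (a half step wider than perfect) the quality is augmented.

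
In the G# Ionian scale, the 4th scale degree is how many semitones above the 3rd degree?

1

The scale is G# A# B# C# D# E# F##.
B# up to C# is a minor second — 1 semitone.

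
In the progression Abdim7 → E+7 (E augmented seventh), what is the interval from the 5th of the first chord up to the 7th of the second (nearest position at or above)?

The 5th of Abdim7 is Ebb; the 7th of E+7 (E augmented seventh) is D.
Ebb up to D is 12 semitones, a half step wider than a major seventh, so the interval is augmented.

augmented seventh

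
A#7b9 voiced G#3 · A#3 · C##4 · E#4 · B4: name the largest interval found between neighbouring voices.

Adjacent intervals: G#3→A#3 = major second; A#3→C##4 = major third; C##4→E#4 = minor third; E#4→B4 = diminished fifth.
The largest is E#4 to B4, a diminished fifth (6 semitones).

diminished 5th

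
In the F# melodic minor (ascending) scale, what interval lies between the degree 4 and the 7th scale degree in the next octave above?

F# melodic minor: F# G# A B C# D# E#.
So we need the interval from B up to E#.
11 letter names make it an eleventh; at 18 semitones (a half step wider than perfect) the quality is augmented.

augmented eleventh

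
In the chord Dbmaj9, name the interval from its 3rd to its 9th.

minor 7th

The chord tones of Dbmaj9 (Db major ninth) are Db F Ab C Eb.
3rd = F; 9th = Eb.
From F to Eb: 10 semitones over a seventh = minor.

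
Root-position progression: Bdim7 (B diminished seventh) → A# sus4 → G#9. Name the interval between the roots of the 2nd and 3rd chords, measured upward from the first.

The roots are A# and G#.
7 letter names make it a seventh; at 10 semitones (a half step narrower than major) the quality is minor.

minor seventh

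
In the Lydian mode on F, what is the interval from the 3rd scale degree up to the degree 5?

The scale runs F G A B C D E.
So we need the interval from A up to C.
A up to C is 3 semitones, a half step narrower than a major third, so the interval is minor.

minor third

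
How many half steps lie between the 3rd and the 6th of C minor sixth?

6

Spelling the chord: C–E♭–G–A.
E♭ to A is an augmented fourth: 6 semitones.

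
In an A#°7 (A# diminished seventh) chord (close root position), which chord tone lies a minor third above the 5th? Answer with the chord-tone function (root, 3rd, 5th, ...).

A#dim7 (A# diminished seventh) is spelled A#, C#, E, G.
The 5th is E. A minor third above E is G.
G is the chord's 7th.

7th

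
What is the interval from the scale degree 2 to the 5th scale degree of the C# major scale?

perfect 4th

The scale runs C# D# E# F# G# A# B#.
So we need the interval from D# up to G#.
Counting 4 letters and 5 half steps from D# gives a perfect fourth.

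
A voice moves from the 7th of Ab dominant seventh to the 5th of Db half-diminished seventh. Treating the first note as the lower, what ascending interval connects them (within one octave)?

The 7th of Ab dominant seventh is Gb; the 5th of Db half-diminished seventh is Abb.
2 letter names make it a second; at 1 semitone (a half step narrower than major) the quality is minor.

minor second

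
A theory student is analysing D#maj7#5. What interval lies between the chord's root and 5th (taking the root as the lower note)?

augmented fifth

Spelling the chord: D#–F##–A##–C##.
So we need the interval from D# up to A##.
D# up to A## is 8 semitones, a half step wider than a perfect fifth, so the interval is augmented.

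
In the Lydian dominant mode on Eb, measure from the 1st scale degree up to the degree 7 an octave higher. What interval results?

The scale runs Eb F G A Bb C Db.
That puts Eb below Db.
From Eb to Db: 22 semitones over a fourteenth = minor.

m14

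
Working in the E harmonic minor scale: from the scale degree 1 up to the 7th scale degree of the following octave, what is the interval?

Spelling the E harmonic minor scale: E F♯ G A B C D♯.
So we need the interval from E up to D♯.
E up to D♯ spans 14 letter names and 23 semitones — a major fourteenth.

M14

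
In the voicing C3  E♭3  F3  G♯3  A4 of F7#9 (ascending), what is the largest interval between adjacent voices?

minor ninth

Adjacent intervals: C3→E♭3 = minor third; E♭3→F3 = major second; F3→G♯3 = augmented second; G♯3→A4 = minor ninth.
The largest is G♯3 to A4, a minor ninth (13 semitones).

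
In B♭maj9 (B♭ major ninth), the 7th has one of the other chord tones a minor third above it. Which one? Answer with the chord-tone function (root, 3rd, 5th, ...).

The chord tones of B♭ major ninth are B♭–D–F–A–C.
The 7th is A. A minor third above A is C.
C is the chord's 9th.

9th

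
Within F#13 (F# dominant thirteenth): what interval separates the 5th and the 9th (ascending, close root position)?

F# dominant thirteenth is spelled F# A# C# E G# D#.
The 5th is C# and the 9th is G#.
C# up to G# spans 5 letter names and 7 semitones — a perfect fifth.

perfect fifth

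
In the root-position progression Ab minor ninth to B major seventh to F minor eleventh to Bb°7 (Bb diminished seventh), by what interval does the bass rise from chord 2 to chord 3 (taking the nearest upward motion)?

diminished fifth

The roots are B and F.
B up to F is 6 semitones, a half step narrower than a perfect fifth, so the interval is diminished.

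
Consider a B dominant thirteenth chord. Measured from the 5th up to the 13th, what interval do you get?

M9

Spelling the chord: B, D#, F#, A, C#, G#.
That puts F# below G#.
F# up to G# spans 9 letter names and 14 semitones — a major ninth.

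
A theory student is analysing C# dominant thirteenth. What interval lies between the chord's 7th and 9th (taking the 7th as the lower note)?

Spelling the chord: C#, E#, G#, B, D#, A#.
That puts B below D#.
Counting 3 letters and 4 half steps from B gives a major third.

major 3rd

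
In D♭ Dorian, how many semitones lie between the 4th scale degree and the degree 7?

5

The scale is D♭ E♭ F♭ G♭ A♭ B♭ C♭.
G♭ up to C♭ is a perfect fourth — 5 semitones.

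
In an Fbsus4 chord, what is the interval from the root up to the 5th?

Fbsus4 (Fb sus4) is spelled Fb, Bbb, Cb.
That puts Fb below Cb.
Fb up to Cb spans 5 letter names and 7 semitones — a perfect fifth.

perfect fifth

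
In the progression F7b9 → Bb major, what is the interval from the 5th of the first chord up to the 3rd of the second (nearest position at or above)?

The 5th of F7b9 is C; the 3rd of Bb major is D.
C up to D spans 2 letter names and 2 semitones — a major second.

major second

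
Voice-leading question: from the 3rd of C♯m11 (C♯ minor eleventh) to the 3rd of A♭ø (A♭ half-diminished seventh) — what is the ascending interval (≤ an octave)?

diminished 6th

The 3rd of C♯m11 (C♯ minor eleventh) is E; the 3rd of A♭ø (A♭ half-diminished seventh) is C♭.
E up to C♭ is 7 semitones, a whole step narrower than a major sixth, so the interval is diminished.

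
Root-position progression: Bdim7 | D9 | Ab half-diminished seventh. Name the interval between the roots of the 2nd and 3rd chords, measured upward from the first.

diminished fifth

The roots are D and Ab.
5 letter names make it a fifth; at 6 semitones (a half step narrower than perfect) the quality is diminished.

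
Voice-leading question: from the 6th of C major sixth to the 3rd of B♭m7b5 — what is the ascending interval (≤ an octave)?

diminished 4th

The 6th of C major sixth is A; the 3rd of B♭m7b5 is D♭.
From A to D♭: 4 semitones over a fourth = diminished.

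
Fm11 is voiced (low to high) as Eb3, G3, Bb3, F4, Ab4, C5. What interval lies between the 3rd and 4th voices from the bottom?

Those voices are Bb3 and F4.
Counting 5 letters and 7 half steps from Bb gives a perfect fifth.

P5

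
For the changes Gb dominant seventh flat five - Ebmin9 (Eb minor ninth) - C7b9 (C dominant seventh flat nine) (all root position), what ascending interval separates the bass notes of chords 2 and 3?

major 6th

The roots are Eb and C.
Counting 6 letters and 9 half steps from Eb gives a major sixth.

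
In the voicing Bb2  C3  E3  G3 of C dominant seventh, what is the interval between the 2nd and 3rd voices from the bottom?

Those voices are C3 and E3.
Counting 3 letters and 4 half steps from C gives a major third.

M3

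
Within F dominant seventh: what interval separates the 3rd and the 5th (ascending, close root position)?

F7 is spelled F–A–C–Eb.
That puts A below C.
A up to C is 3 semitones, a half step narrower than a major third, so the interval is minor.

m3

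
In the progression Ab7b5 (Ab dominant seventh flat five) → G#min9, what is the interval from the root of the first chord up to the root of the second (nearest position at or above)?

A7

The root of Ab7b5 (Ab dominant seventh flat five) is Ab; the root of G#min9 is G#.
7 letter names make it a seventh; at 12 semitones (a half step wider than major) the quality is augmented.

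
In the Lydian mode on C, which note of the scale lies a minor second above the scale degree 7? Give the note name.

The scale is C D E F♯ G A B.
The scale degree 7 is B; a minor second above that is C — scale degree 1.

C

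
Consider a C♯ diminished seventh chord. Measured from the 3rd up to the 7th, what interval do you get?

Spelling the chord: C♯–E–G–B♭.
That puts E below B♭.
E up to B♭ is 6 semitones, a half step narrower than a perfect fifth, so the interval is diminished.

diminished 5th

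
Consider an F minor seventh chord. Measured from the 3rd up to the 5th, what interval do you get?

Fm7 (F minor seventh): F, Ab, C, Eb.
3rd = Ab; 5th = C.
From Ab to C is 4 semitones, exactly the major third.

M3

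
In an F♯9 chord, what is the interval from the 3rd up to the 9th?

minor seventh

The chord tones of F♯9 are F♯, A♯, C♯, E, G♯.
3rd = A♯; 9th = G♯.
From A♯ to G♯: 10 semitones over a seventh = minor.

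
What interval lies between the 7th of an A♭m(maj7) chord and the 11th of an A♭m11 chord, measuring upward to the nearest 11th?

d5

The 7th of A♭m(maj7) is G; the 11th of A♭m11 is D♭.
G up to D♭ is 6 semitones, a half step narrower than a perfect fifth, so the interval is diminished.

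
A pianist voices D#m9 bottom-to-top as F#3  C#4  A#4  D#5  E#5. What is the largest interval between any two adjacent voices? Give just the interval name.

major 6th

Adjacent intervals: F#3→C#4 = perfect fifth; C#4→A#4 = major sixth; A#4→D#5 = perfect fourth; D#5→E#5 = major second.
The largest is C#4 to A#4, a major sixth (9 semitones).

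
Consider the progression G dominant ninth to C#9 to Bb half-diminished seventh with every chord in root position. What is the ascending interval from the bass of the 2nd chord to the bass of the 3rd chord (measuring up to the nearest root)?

diminished seventh

The roots are C# and Bb.
7 letter names make it a seventh; at 9 semitones (a whole step narrower than major) the quality is diminished.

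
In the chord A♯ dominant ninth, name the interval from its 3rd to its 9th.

A♯ dominant ninth is spelled A♯, C𝄪, E♯, G♯, B♯.
So we need the interval from C𝄪 up to B♯.
From C𝄪 to B♯: 10 semitones over a seventh = minor.

m7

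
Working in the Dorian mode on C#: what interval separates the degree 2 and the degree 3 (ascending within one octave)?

minor second

Spelling the Dorian mode on C#: C# D# E F# G# A# B.
So we need the interval from D# up to E.
From D# to E: 1 semitone over a second = minor.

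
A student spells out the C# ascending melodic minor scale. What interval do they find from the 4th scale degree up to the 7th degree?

The scale runs C# D# E F# G# A# B#.
4th scale degree = F#; scale degree 7 = B#.
4 letter names make it a fourth; at 6 semitones (a half step wider than perfect) the quality is augmented.

augmented fourth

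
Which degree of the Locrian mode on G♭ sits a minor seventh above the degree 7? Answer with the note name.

Ebb

The scale is G♭ A𝄫 B𝄫 C♭ D𝄫 E𝄫 F♭.
The degree 7 is F♭; a minor seventh above that is E𝄫 — scale degree 6.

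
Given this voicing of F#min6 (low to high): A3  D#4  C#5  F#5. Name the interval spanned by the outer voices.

M13

The outer voices are A3 and F#5.
Counting 13 letters and 21 half steps from A gives a major thirteenth.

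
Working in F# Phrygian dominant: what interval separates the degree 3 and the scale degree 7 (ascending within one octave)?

d5

The scale runs F# G A# B C# D E.
That puts A# below E.
From A# to E: 6 semitones over a fifth = diminished.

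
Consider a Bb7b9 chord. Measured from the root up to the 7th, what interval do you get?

Bb dominant seventh flat nine is spelled Bb-D-F-Ab-Cb.
That puts Bb below Ab.
Bb up to Ab is 10 semitones, a half step narrower than a major seventh, so the interval is minor.

minor seventh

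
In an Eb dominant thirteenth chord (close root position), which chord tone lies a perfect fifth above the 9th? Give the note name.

Spelling the chord: Eb-G-Bb-Db-F-C.
The 9th is F. A perfect fifth above F is C.
C is the chord's 13th.

C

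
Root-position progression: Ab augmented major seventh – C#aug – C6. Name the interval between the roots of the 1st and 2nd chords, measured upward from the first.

A3

The roots are Ab and C#.
From Ab to C#: 5 semitones over a third = augmented.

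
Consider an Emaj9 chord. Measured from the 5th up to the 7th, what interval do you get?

The chord tones of Emaj9 are E-G#-B-D#-F#.
So we need the interval from B up to D#.
B up to D# spans 3 letter names and 4 semitones — a major third.

major 3rd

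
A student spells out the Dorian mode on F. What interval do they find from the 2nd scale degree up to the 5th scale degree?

F dorian: F G Ab Bb C D Eb.
2nd scale degree = G; degree 5 = C.
G up to C spans 4 letter names and 5 semitones — a perfect fourth.

P4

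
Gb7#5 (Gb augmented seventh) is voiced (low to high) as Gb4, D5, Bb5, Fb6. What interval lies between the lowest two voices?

Those voices are Gb4 and D5.
5 letter names make it a fifth; at 8 semitones (a half step wider than perfect) the quality is augmented.

augmented fifth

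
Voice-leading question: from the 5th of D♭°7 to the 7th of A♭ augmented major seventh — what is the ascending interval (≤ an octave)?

augmented seventh

D♭°7 has A𝄫 as its 5th, and A♭ augmented major seventh has G as its 7th.
From A𝄫 to G: 12 semitones over a seventh = augmented.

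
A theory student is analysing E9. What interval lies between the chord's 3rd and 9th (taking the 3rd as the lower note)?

minor seventh

Spelling the chord: E, G#, B, D, F#.
The 3rd is G# and the 9th is F#.
G# up to F# is 10 semitones, a half step narrower than a major seventh, so the interval is minor.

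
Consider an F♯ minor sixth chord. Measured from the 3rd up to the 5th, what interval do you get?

major 3rd

Spelling the chord: F♯–A–C♯–D♯.
So we need the interval from A up to C♯.
A up to C♯ spans 3 letter names and 4 semitones — a major third.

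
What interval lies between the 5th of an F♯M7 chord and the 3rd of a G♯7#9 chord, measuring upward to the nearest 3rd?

F♯M7 has C♯ as its 5th, and G♯7#9 has B♯ as its 3rd.
From C♯ to B♯ is 11 semitones, exactly the major seventh.

major seventh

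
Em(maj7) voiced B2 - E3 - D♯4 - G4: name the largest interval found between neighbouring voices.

M7

Adjacent intervals: B2→E3 = perfect fourth; E3→D♯4 = major seventh; D♯4→G4 = diminished fourth.
The largest is E3 to D♯4, a major seventh (11 semitones).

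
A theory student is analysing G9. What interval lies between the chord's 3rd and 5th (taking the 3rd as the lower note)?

G dominant ninth is spelled G, B, D, F, A.
The 3rd is B and the 5th is D.
3 letter names make it a third; at 3 semitones (a half step narrower than major) the quality is minor.

minor 3rd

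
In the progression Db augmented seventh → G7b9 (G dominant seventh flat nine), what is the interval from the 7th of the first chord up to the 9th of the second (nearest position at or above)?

Db augmented seventh has Cb as its 7th, and G7b9 (G dominant seventh flat nine) has Ab as its 9th.
Cb up to Ab spans 6 letter names and 9 semitones — a major sixth.

major 6th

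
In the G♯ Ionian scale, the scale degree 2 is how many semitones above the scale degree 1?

2

The scale is G♯ A♯ B♯ C♯ D♯ E♯ F𝄪.
G♯ up to A♯ is a major second — 2 semitones.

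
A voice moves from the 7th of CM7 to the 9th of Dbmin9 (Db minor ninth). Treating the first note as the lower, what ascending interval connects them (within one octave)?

diminished fourth

The 7th of CM7 is B; the 9th of Dbmin9 (Db minor ninth) is Eb.
4 letter names make it a fourth; at 4 semitones (a half step narrower than perfect) the quality is diminished.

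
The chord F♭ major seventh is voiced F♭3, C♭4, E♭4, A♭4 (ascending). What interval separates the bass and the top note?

The outer voices are F♭3 and A♭4.
From F♭ to A♭ is 16 semitones, exactly the major tenth.

major tenth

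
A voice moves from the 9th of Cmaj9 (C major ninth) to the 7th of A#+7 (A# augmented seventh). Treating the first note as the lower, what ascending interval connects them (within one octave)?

augmented fourth

The 9th of Cmaj9 (C major ninth) is D; the 7th of A#+7 (A# augmented seventh) is G#.
From D to G#: 6 semitones over a fourth = augmented.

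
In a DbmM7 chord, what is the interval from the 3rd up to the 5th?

Db minor-major seventh is spelled Db, Fb, Ab, C.
The 3rd is Fb and the 5th is Ab.
Counting 3 letters and 4 half steps from Fb gives a major third.

major 3rd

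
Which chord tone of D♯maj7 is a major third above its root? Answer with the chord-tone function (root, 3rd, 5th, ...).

The chord tones of D♯maj7 are D♯, F𝄪, A♯, C𝄪.
The root is D♯. A major third above D♯ is F𝄪.
F𝄪 is the chord's 3rd.

3rd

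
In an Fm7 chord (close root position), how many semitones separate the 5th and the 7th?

The chord tones of F minor seventh are F-A♭-C-E♭.
C to E♭ is a minor third: 3 semitones.

3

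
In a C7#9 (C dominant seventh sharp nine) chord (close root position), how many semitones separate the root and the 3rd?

C7#9 is spelled C, E, G, Bb, D#.
C to E is a major third: 4 semitones.

4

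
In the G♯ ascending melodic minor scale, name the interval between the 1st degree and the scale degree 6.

major sixth

The scale runs G♯ A♯ B C♯ D♯ E♯ F𝄪.
The 1st degree is G♯ and the scale degree 6 is E♯.
Counting 6 letters and 9 half steps from G♯ gives a major sixth.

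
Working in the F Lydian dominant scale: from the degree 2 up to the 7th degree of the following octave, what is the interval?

m13

Spelling the F Lydian dominant scale: F G A B C D Eb.
Degree 2 = G; 7th scale degree (up an octave) = Eb.
13 letter names make it a thirteenth; at 20 semitones (a half step narrower than major) the quality is minor.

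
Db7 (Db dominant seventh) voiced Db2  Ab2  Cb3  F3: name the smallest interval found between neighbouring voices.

minor 3rd

Adjacent intervals: Db2→Ab2 = perfect fifth; Ab2→Cb3 = minor third; Cb3→F3 = augmented fourth.
The smallest is Ab2 to Cb3, a minor third (3 semitones).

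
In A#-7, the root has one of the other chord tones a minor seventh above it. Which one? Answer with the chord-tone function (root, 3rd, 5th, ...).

7th

A#m7 is spelled A#, C#, E#, G#.
The root is A#. A minor seventh above A# is G#.
G# is the chord's 7th.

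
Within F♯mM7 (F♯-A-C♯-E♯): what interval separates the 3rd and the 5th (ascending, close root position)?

M3

That puts A below C♯.
A up to C♯ spans 3 letter names and 4 semitones — a major third.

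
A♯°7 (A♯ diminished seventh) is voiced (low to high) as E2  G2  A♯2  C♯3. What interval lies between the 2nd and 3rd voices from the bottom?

Those voices are G2 and A♯2.
G up to A♯ is 3 semitones, a half step wider than a major second, so the interval is augmented.

augmented second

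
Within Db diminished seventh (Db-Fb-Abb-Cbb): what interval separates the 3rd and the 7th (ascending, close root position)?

diminished 5th

The 3rd is Fb and the 7th is Cbb.
From Fb to Cbb: 6 semitones over a fifth = diminished.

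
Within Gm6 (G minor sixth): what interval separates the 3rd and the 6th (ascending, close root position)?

Gmin6 is spelled G-Bb-D-E.
So we need the interval from Bb up to E.
4 letter names make it a fourth; at 6 semitones (a half step wider than perfect) the quality is augmented.

A4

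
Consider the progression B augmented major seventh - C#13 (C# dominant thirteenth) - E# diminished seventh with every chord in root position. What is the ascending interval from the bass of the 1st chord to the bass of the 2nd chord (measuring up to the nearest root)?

M2

The roots are B and C#.
B up to C# spans 2 letter names and 2 semitones — a major second.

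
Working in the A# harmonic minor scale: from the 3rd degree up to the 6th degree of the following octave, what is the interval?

The scale runs A# B# C# D# E# F# G##.
The 3rd degree is C# and the scale degree 6 (up an octave) is F#.
Counting 11 letters and 17 half steps from C# gives a perfect eleventh.

perfect 11th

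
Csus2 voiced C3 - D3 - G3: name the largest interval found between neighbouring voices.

perfect 4th

Adjacent intervals: C3→D3 = major second; D3→G3 = perfect fourth.
The largest is D3 to G3, a perfect fourth (5 semitones).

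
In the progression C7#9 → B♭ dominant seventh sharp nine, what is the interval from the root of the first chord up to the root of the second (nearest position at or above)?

m7

The root of C7#9 is C; the root of B♭ dominant seventh sharp nine is B♭.
From C to B♭: 10 semitones over a seventh = minor.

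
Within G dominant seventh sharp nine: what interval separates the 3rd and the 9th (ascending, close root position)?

M7

G7#9 (G dominant seventh sharp nine) is spelled G–B–D–F–A♯.
3rd = B; 9th = A♯.
B up to A♯ spans 7 letter names and 11 semitones — a major seventh.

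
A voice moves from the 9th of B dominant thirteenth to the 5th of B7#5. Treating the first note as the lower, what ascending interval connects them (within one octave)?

B dominant thirteenth has C# as its 9th, and B7#5 has F## as its 5th.
4 letter names make it a fourth; at 6 semitones (a half step wider than perfect) the quality is augmented.

augmented 4th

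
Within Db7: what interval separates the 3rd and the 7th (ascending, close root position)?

d5

The chord tones of Db7 are Db-F-Ab-Cb.
3rd = F; 7th = Cb.
F up to Cb is 6 semitones, a half step narrower than a perfect fifth, so the interval is diminished.
This 3–7 tritone is the characteristic tension at the heart of the dominant sound.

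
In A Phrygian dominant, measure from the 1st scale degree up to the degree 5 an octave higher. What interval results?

perfect twelfth

The scale runs A B♭ C♯ D E F G.
1st scale degree = A; degree 5 (up an octave) = E.
A up to E spans 12 letter names and 19 semitones — a perfect twelfth.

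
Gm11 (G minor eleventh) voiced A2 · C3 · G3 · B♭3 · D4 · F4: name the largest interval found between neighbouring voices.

perfect 5th

Adjacent intervals: A2→C3 = minor third; C3→G3 = perfect fifth; G3→B♭3 = minor third; B♭3→D4 = major third; D4→F4 = minor third.
The largest is C3 to G3, a perfect fifth (7 semitones).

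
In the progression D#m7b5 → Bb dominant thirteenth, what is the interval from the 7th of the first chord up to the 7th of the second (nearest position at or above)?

diminished sixth

D#m7b5 has C# as its 7th, and Bb dominant thirteenth has Ab as its 7th.
From C# to Ab: 7 semitones over a sixth = diminished.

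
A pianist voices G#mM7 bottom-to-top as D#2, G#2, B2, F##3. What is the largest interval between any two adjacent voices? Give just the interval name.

augmented fifth

Adjacent intervals: D#2→G#2 = perfect fourth; G#2→B2 = minor third; B2→F##3 = augmented fifth.
The largest is B2 to F##3, an augmented fifth (8 semitones).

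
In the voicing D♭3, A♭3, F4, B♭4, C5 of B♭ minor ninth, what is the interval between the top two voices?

Those voices are B♭4 and C5.
Counting 2 letters and 2 half steps from B♭ gives a major second.

major 2nd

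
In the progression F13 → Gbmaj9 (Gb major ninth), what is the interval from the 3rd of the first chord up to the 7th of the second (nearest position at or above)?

The 3rd of F13 is A; the 7th of Gbmaj9 (Gb major ninth) is F.
A up to F is 8 semitones, a half step narrower than a major sixth, so the interval is minor.

minor 6th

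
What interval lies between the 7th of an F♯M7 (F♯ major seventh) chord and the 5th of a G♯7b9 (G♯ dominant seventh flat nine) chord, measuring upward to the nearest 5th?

m7

The 7th of F♯M7 (F♯ major seventh) is E♯; the 5th of G♯7b9 (G♯ dominant seventh flat nine) is D♯.
7 letter names make it a seventh; at 10 semitones (a half step narrower than major) the quality is minor.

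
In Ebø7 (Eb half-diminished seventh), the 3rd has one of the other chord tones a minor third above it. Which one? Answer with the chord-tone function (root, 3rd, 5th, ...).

5th

The chord tones of Ebm7b5 (Eb half-diminished seventh) are Eb–Gb–Bbb–Db.
The 3rd is Gb. A minor third above Gb is Bbb.
Bbb is the chord's 5th.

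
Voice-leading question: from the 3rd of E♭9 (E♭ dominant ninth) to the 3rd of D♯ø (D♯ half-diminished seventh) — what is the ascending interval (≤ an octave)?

E♭9 (E♭ dominant ninth) has G as its 3rd, and D♯ø (D♯ half-diminished seventh) has F♯ as its 3rd.
From G to F♯ is 11 semitones, exactly the major seventh.

major 7th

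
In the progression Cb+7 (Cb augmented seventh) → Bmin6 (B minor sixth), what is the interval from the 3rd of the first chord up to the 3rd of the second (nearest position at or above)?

major seventh

Cb+7 (Cb augmented seventh) has Eb as its 3rd, and Bmin6 (B minor sixth) has D as its 3rd.
From Eb to D is 11 semitones, exactly the major seventh.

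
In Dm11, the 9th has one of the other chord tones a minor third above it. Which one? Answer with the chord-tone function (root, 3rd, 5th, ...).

11th

Dm11 is spelled D F A C E G.
The 9th is E. A minor third above E is G.
G is the chord's 11th.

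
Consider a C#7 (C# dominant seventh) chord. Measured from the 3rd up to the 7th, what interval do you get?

diminished fifth

C# dominant seventh is spelled C#–E#–G#–B.
The 3rd is E# and the 7th is B.
E# up to B is 6 semitones, a half step narrower than a perfect fifth, so the interval is diminished.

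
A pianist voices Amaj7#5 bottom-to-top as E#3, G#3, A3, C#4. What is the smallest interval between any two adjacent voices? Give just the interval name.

Adjacent intervals: E#3→G#3 = minor third; G#3→A3 = minor second; A3→C#4 = major third.
The smallest is G#3 to A3, a minor second (1 semitone).

minor second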